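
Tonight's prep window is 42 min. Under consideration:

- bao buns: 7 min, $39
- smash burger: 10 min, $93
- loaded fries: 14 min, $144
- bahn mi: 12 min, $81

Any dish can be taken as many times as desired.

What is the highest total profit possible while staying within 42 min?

432

3×loaded fries uses 42 of the 42 min and totals 432.
That's the maximum — no swap from here does better than 432.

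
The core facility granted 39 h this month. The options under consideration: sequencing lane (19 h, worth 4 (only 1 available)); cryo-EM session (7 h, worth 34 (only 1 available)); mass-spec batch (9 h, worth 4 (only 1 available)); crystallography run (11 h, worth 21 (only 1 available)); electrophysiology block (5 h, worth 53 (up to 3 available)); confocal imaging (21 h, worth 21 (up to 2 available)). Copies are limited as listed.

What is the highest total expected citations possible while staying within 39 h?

214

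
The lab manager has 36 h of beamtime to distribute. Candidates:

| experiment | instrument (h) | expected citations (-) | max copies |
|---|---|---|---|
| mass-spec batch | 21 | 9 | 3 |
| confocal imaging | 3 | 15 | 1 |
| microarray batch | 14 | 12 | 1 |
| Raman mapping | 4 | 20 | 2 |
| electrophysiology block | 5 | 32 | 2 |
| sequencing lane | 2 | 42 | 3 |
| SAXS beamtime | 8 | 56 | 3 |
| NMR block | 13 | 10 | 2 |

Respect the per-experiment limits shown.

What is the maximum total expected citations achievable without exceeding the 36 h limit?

326

Best packing: electrophysiology block + 3×sequencing lane + 3×SAXS beamtime — 35 h, 326 total.
That's the maximum — no swap from here does better than 326.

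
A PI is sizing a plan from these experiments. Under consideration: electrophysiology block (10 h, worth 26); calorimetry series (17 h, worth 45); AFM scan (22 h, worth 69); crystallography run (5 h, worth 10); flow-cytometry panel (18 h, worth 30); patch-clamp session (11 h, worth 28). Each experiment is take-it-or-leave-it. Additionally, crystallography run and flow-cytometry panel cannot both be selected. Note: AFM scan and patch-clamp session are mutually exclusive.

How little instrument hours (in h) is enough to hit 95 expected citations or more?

Minimise h subject to total expected citations ≥ 95.
electrophysiology block + AFM scan: 95 expected citations at 32 h.
No combination under 32 h hits 95.

32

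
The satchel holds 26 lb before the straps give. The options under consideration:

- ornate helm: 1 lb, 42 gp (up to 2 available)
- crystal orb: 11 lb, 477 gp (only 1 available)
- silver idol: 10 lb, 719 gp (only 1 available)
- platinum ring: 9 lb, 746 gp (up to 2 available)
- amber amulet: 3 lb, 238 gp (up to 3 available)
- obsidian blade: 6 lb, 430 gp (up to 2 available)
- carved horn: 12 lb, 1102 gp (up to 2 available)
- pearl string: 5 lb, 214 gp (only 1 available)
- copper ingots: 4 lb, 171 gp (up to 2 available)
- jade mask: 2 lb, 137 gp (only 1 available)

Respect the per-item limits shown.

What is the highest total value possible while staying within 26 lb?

2341

2×carved horn + jade mask uses 26 of the 26 lb and totals 2341.
Nothing else within 26 lb beats 2341.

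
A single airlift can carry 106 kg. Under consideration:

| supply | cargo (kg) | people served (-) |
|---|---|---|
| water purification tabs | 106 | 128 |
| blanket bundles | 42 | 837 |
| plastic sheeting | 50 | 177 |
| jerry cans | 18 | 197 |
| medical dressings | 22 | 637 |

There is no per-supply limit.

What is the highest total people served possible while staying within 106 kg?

2745

Ranking by ratio (people served/kg): medical dressings 28.95, blanket bundles 19.93, jerry cans 10.94, plastic sheeting 3.54.
The ratio ordering already packs tightly: jerry cans + 4×medical dressings, 106 kg, 2745.
Nothing else within 106 kg beats 2745.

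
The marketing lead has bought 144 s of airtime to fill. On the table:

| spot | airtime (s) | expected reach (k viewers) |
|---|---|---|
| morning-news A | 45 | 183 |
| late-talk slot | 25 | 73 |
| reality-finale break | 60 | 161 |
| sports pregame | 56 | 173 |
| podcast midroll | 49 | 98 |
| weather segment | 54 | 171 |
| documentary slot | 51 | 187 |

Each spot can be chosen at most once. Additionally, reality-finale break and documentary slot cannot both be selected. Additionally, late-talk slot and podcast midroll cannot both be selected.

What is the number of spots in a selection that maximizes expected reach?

3

The maximum expected reach within 144 s is 443.
morning-news A + late-talk slot + documentary slot hits 443 at 121 s.
Every optimal selection uses 3 spots.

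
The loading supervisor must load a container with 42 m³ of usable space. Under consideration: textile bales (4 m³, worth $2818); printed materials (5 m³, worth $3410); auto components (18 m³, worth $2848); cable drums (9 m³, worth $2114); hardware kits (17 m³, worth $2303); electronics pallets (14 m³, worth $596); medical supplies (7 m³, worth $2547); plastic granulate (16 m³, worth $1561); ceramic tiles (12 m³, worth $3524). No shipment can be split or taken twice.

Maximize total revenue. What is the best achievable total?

Taking textile bales + printed materials + cable drums + medical supplies + ceramic tiles: 37 m³ used, 14413 in revenue.
Runner-up textile bales + printed materials + cable drums + hardware kits + medical supplies tops out at 13192.

14413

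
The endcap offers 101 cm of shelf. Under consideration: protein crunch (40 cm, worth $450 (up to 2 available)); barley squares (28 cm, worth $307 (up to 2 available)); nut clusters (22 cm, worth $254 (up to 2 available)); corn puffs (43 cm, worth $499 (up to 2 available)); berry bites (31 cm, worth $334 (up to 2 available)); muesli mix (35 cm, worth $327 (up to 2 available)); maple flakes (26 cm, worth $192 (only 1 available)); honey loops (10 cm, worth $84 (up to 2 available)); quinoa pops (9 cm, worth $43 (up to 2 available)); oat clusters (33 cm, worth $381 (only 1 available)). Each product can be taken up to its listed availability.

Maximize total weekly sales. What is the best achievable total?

1138

Greedy by ratio would take 2×corn puffs + honey loops: 96 cm used, total 1082.
Reworking the packing: protein crunch + barley squares + oat clusters uses 101 cm and improves the total to 1138.
Nothing else within 101 cm beats 1138.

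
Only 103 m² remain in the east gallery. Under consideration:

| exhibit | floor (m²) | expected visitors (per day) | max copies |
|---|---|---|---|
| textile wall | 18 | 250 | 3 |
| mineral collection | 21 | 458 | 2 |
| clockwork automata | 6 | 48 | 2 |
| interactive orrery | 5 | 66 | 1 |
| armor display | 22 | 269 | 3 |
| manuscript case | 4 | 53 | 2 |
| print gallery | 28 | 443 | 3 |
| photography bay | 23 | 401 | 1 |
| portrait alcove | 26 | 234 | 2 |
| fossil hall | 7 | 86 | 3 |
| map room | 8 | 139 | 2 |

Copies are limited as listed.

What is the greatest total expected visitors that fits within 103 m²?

Taking the top-ratio exhibits first gives textile wall + 2×mineral collection + manuscript case + photography bay + 2×map room for 1898 (103 m²).
Dropping textile wall and manuscript case and map room frees 30 m²; slotting in print gallery (28 m²) lifts the total to 1899 at 101 m².
Every other selection either busts 103 m² or exceeds an availability limit or fails to beat 1899.

1899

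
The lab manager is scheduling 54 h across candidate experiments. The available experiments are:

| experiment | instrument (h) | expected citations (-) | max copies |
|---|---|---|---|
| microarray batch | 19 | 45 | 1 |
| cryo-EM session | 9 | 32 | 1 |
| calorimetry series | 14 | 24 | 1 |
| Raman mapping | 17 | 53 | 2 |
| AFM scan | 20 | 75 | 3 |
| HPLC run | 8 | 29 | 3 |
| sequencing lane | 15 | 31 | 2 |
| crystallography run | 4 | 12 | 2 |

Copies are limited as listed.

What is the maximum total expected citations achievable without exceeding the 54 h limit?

194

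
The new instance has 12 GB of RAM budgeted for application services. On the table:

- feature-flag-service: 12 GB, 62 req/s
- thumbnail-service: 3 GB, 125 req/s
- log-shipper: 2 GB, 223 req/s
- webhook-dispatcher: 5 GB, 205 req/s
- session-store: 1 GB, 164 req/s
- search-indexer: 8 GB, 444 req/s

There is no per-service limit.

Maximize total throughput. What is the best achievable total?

Best packing: 12×session-store — 12 GB, 1968 total.

1968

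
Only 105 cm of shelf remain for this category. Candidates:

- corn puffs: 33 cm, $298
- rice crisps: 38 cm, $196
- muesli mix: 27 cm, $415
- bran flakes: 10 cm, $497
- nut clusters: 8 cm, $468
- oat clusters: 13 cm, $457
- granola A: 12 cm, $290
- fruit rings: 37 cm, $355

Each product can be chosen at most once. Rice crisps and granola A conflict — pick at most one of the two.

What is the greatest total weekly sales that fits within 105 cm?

2425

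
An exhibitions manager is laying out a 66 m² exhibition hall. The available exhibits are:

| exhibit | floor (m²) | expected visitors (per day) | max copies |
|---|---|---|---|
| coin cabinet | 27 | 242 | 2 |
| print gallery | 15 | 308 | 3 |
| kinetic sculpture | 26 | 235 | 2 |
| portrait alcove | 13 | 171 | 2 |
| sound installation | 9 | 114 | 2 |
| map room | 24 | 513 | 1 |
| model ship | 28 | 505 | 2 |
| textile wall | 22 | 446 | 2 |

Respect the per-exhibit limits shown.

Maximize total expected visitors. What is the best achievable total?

A density-first pass picks 2×print gallery + sound installation + map room — 1243 at 63 m².
Replace print gallery and sound installation with textile wall: the trade gains 24 net, giving 1267 at 61 m².
No other feasible combination exceeds 1267.

1267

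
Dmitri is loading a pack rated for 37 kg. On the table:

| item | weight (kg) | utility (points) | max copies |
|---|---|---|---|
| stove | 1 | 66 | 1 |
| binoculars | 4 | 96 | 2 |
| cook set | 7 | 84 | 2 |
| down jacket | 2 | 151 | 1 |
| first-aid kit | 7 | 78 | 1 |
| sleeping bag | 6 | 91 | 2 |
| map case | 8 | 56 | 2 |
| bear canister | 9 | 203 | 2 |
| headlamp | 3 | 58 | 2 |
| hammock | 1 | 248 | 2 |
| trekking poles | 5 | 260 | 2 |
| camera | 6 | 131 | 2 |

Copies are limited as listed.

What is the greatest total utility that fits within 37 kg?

Taking the top-ratio items first gives stove + 2×binoculars + down jacket + bear canister + headlamp + 2×hammock + 2×trekking poles for 1686 (35 kg).
Dropping binoculars and headlamp frees 7 kg; slotting in bear canister (9 kg) lifts the total to 1735 at 37 kg.

1735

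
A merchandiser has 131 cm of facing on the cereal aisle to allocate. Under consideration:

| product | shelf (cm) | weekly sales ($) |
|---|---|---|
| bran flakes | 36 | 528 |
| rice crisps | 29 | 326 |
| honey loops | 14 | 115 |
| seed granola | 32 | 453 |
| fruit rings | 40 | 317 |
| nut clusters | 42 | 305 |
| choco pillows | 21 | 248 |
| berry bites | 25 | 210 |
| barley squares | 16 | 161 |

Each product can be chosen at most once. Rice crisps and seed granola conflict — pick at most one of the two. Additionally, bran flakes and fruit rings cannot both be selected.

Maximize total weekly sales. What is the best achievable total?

Ranking by ratio (weekly sales/cm): bran flakes 14.67, seed granola 14.16, choco pillows 11.81.
Bran flakes + seed granola + choco pillows + berry bites + barley squares uses 130 of the 131 cm and totals 1600.

1600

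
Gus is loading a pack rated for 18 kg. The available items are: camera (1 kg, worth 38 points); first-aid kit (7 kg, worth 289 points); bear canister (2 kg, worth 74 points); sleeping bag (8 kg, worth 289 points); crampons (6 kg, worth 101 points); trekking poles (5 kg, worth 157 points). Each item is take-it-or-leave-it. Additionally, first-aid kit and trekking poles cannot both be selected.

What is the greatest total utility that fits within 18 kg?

690

Density check — first-aid kit 41.29, camera 38.00, bear canister 37.00 are the best per kg.
Taking camera + first-aid kit + bear canister + sleeping bag: 18 kg used, 690 in utility.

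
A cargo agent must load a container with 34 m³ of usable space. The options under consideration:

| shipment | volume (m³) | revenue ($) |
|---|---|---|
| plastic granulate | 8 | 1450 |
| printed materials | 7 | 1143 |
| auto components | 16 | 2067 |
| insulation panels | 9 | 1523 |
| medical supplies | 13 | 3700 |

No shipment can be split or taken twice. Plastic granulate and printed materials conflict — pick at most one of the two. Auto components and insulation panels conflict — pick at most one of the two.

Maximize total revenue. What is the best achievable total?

6673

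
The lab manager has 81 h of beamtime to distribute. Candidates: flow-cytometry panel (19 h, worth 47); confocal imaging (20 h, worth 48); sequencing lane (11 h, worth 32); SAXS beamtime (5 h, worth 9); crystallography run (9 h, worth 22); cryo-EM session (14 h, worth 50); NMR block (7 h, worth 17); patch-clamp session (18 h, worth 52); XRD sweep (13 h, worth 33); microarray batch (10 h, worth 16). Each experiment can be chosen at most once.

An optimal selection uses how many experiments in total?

6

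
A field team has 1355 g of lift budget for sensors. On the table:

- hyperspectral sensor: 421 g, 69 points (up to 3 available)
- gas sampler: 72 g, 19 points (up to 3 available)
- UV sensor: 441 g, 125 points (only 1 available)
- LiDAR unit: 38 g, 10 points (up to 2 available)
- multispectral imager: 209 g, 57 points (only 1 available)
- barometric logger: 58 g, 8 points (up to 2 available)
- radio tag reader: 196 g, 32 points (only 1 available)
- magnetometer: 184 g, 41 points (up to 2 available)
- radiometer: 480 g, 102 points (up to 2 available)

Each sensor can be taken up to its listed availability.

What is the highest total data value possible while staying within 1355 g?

342

Density check — UV sensor 0.28, multispectral imager 0.27, gas sampler 0.26, LiDAR unit 0.26 are the best per g.
A density-first pass picks 3×gas sampler + UV sensor + 2×LiDAR unit + multispectral imager + 2×magnetometer — 341 at 1310 g.
The 440 g tied up in gas sampler and 2×magnetometer is better spent on radiometer — total rises to 342 (1350 g).
That's the maximum — no swap from here does better than 342.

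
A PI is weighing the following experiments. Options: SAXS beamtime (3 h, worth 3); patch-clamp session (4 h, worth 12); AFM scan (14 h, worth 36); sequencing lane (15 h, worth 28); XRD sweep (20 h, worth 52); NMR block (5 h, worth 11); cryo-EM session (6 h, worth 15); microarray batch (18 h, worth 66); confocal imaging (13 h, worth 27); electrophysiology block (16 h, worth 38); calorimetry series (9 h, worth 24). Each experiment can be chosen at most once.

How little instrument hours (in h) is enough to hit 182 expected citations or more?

64

Look for the lowest-instrument combination reaching 182.
patch-clamp session + XRD sweep + cryo-EM session + microarray batch + electrophysiology block reaches 183 using 64 h.
No combination under 64 h hits 182.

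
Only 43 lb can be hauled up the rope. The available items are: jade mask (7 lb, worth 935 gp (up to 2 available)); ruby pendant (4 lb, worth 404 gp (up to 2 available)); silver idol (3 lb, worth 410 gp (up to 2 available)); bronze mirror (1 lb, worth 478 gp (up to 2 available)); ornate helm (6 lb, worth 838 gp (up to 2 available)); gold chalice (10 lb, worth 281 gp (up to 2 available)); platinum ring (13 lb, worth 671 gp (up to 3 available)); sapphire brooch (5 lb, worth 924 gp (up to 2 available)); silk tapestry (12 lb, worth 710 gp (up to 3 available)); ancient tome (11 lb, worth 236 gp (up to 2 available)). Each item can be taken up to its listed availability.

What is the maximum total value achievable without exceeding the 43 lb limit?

6760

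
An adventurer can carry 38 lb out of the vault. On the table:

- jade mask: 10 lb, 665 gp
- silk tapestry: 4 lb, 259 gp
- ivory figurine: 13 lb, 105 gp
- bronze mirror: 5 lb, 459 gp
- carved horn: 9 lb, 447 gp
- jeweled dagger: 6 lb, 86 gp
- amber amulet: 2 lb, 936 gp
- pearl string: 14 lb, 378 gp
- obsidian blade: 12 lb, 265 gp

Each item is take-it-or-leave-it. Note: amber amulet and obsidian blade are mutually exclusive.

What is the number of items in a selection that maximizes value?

6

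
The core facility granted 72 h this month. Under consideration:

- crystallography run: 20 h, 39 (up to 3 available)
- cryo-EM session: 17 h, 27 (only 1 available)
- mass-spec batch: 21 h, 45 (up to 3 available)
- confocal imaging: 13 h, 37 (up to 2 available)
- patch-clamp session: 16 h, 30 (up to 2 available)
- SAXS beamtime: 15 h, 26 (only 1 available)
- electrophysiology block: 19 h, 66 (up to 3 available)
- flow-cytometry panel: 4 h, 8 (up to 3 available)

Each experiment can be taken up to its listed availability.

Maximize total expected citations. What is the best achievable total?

235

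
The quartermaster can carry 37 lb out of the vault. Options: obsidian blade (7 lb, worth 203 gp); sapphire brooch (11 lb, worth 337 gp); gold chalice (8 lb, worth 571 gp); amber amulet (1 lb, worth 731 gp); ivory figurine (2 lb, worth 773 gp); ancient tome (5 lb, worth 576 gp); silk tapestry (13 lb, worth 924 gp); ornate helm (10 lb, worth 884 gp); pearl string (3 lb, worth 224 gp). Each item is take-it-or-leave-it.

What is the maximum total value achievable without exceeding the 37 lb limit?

Taking the top-ratio items first gives obsidian blade + gold chalice + amber amulet + ivory figurine + ancient tome + ornate helm + pearl string for 3962 (36 lb).
Replace obsidian blade and gold chalice with silk tapestry: the trade gains 150 net, giving 4112 at 34 lb.

4112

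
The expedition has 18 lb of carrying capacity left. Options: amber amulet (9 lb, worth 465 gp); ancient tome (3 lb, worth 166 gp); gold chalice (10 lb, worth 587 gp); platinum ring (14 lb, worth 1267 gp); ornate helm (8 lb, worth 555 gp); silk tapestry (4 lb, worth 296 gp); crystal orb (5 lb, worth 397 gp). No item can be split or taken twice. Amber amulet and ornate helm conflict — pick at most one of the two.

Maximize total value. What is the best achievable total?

1563

Taking platinum ring + silk tapestry: 18 lb used, 1563 in value.
Every other selection either busts 18 lb or breaks a pairing rule or fails to beat 1563.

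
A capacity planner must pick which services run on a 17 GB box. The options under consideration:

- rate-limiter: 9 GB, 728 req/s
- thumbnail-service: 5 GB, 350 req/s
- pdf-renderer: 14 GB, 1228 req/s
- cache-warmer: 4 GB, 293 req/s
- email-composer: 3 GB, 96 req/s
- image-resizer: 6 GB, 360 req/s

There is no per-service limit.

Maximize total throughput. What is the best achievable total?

Taking pdf-renderer + email-composer: 17 GB used, 1324 in throughput.
Nothing else within 17 GB beats 1324.

1324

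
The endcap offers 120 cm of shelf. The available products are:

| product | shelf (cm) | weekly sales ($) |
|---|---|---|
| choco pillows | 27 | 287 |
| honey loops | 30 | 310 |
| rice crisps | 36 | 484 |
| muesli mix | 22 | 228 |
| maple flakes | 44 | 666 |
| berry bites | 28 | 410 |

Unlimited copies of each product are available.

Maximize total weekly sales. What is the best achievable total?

1742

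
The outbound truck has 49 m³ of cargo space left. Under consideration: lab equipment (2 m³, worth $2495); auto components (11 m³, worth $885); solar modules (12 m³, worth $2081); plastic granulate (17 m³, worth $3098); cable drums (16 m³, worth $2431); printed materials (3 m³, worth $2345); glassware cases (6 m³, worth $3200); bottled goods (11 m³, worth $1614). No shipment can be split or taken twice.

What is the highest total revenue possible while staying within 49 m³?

13569

Density check — lab equipment 1247.50, printed materials 781.67, glassware cases 533.33 are the best per m³.
The ratio heuristic lands on lab equipment + solar modules + plastic granulate + printed materials + glassware cases (13219) but leaves 9 m³ idle.
Replace solar modules with cable drums: the trade gains 350 net, giving 13569 at 44 m³.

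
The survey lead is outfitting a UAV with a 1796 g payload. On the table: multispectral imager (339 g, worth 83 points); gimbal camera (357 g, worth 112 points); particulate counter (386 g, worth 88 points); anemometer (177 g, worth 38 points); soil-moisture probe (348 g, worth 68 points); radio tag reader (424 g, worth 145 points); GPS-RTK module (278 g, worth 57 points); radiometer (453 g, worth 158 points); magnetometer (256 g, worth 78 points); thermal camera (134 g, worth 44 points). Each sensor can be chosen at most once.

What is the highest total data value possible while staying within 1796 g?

Filling by ratio: gimbal camera + radio tag reader + radiometer + magnetometer + thermal camera for 537, with 172 g left unused.
Dropping thermal camera frees 134 g; slotting in GPS-RTK module (278 g) lifts the total to 550 at 1768 g.

550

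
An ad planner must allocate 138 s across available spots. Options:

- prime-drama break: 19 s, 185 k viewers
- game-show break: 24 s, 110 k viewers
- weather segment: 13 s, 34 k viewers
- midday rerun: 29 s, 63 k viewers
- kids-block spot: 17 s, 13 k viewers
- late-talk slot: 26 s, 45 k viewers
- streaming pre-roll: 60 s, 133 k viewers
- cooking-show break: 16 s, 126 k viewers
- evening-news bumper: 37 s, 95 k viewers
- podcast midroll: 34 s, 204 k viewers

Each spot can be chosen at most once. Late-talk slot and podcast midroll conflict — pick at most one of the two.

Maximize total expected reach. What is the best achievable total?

722

Density check — prime-drama break 9.74, cooking-show break 7.88, podcast midroll 6.00 are the best per s.
Prime-drama break + game-show break + weather segment + midday rerun + cooking-show break + podcast midroll uses 135 of the 138 s and totals 722.
That's the maximum — no feasible swap from here does better than 722.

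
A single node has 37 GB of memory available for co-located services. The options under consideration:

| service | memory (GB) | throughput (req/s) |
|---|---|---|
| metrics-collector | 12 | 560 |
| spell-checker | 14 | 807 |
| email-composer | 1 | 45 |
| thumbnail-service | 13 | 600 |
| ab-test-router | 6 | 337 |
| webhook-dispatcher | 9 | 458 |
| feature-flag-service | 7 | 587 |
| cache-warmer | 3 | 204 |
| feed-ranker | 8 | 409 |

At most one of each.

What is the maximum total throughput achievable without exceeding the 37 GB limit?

2234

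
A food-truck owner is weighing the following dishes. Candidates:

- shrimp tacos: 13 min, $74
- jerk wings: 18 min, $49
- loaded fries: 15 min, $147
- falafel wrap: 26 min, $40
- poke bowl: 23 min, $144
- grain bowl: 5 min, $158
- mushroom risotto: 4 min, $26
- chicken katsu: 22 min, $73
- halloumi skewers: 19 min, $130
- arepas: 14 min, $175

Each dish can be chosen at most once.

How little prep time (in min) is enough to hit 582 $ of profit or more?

53

Need the lightest bundle worth ≥ 582.
loaded fries + grain bowl + halloumi skewers + arepas reaches 610 using 53 min.
Below 53 min the best achievable stays under 582.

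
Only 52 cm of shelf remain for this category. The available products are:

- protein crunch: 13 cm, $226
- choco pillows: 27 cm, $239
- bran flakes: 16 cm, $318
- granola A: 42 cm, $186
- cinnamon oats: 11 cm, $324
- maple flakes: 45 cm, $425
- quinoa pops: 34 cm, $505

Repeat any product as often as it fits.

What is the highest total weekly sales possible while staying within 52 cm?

4×cinnamon oats uses 44 of the 52 cm and totals 1296.
That's the maximum — no swap from here does better than 1296.

1296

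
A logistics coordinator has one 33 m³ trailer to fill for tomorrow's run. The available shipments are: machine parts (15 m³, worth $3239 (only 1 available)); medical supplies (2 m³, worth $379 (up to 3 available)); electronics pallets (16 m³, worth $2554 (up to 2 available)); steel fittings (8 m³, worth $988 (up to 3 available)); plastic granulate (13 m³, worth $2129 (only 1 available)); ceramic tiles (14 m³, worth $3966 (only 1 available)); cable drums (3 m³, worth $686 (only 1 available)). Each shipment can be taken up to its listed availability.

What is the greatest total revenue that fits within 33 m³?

Greedy by ratio would take machine parts + ceramic tiles + cable drums: 32 m³ used, total 7891.
Replace cable drums with 2×medical supplies: the trade gains 72 net, giving 7963 at 33 m³.
That's the maximum — no swap from here does better than 7963.

7963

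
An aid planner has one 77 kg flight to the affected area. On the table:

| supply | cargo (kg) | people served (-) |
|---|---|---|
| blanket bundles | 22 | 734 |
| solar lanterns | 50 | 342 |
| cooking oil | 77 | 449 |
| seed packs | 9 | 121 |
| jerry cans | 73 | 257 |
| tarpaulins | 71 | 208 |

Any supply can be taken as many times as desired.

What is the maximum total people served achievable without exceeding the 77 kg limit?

2323

Best packing: 3×blanket bundles + seed packs — 75 kg, 2323 total.
That's the maximum — no swap from here does better than 2323.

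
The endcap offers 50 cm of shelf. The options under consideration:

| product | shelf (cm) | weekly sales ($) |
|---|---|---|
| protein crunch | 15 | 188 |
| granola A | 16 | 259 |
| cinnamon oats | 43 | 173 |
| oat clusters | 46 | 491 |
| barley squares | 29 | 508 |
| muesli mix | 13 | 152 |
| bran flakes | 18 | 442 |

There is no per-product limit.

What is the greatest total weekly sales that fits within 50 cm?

1036

Ranking by ratio (weekly sales/cm): bran flakes 24.56, barley squares 17.52, granola A 16.19, protein crunch 12.53.
Muesli mix + 2×bran flakes uses 49 of the 50 cm and totals 1036.
Every other selection either busts 50 cm or fails to beat 1036.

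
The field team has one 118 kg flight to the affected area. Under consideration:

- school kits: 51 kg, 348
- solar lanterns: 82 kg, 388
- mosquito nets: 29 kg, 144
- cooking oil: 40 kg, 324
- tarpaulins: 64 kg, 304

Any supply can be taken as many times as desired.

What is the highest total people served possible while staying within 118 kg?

792

The ratio ordering already packs tightly: mosquito nets + 2×cooking oil, 109 kg, 792.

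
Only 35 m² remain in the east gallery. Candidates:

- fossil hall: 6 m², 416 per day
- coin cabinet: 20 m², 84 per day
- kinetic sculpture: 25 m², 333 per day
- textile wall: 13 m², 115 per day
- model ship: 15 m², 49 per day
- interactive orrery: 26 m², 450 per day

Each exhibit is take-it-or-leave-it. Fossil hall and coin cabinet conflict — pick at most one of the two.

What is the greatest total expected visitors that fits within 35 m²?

866

Ranking by ratio (expected visitors/m²): fossil hall 69.33, interactive orrery 17.31, kinetic sculpture 13.32.
Fossil hall + interactive orrery uses 32 of the 35 m² and totals 866.
An exhaustive check of the 64 subsets confirms 866.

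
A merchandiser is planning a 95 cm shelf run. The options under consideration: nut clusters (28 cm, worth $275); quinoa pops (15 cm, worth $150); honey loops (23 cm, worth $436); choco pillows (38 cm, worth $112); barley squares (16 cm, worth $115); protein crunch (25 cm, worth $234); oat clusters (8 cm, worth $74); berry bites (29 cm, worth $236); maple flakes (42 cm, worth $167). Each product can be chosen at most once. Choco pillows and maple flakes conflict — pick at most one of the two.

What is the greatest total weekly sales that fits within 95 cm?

Ranking by ratio (weekly sales/cm): honey loops 18.96, quinoa pops 10.00, nut clusters 9.82.
Filling by ratio: nut clusters + quinoa pops + honey loops + protein crunch for 1095, with 4 cm left unused.
Replace protein crunch with berry bites: the trade gains 2 net, giving 1097 at 95 cm.
Runner-up nut clusters + quinoa pops + honey loops + protein crunch tops out at 1095.

1097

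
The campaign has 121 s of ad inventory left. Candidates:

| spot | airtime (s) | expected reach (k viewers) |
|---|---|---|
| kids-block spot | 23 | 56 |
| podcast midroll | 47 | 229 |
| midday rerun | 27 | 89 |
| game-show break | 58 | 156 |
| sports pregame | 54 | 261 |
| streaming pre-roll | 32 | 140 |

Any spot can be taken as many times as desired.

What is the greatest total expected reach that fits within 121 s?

547

Ranking by ratio (expected reach/s): podcast midroll 4.87, sports pregame 4.83, streaming pre-roll 4.38.
Best packing: 2×podcast midroll + midday rerun — 121 s, 547 total.
Every other selection either busts 121 s or fails to beat 547.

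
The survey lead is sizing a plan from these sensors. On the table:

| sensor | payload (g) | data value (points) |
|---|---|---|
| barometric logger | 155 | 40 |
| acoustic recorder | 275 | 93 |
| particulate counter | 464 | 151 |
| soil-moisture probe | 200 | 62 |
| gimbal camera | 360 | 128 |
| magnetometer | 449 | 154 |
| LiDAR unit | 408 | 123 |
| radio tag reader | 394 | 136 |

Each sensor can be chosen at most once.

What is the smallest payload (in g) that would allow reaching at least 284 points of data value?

Look for the lowest-payload combination reaching 284.
Taking magnetometer + radio tag reader gives 290 (≥ 284) for 843 g.
Below 843 g the best achievable stays under 284.

843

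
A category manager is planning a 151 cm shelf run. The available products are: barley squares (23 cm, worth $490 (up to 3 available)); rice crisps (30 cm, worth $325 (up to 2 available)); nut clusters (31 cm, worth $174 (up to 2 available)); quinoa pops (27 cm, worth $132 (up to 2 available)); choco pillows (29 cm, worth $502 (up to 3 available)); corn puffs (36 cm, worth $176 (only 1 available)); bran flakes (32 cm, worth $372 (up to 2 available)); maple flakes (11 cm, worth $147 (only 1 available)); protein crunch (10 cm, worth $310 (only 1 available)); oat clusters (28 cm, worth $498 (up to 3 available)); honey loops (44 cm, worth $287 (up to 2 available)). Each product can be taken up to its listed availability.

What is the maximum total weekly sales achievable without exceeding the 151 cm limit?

Ranking by ratio (weekly sales/cm): protein crunch 31.00, barley squares 21.30, oat clusters 17.79.
Filling by ratio: 3×barley squares + maple flakes + protein crunch + 2×oat clusters for 2923, with 5 cm left unused.
Replace barley squares with oat clusters: the trade gains 8 net, giving 2931 at 151 cm.

2931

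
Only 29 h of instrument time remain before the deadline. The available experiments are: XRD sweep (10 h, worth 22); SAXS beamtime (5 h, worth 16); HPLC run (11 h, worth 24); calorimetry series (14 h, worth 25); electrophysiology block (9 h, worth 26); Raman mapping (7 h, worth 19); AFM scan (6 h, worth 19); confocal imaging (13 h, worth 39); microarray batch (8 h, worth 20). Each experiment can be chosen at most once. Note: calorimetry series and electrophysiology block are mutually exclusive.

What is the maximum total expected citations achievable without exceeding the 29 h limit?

84

The ratio heuristic lands on SAXS beamtime + AFM scan + confocal imaging (74) but leaves 5 h idle.
Dropping SAXS beamtime and AFM scan frees 11 h; slotting in electrophysiology block + Raman mapping (16 h) lifts the total to 84 at 29 h.
Electrophysiology block + AFM scan + confocal imaging matches that 84 at 28 h; no feasible combination exceeds it.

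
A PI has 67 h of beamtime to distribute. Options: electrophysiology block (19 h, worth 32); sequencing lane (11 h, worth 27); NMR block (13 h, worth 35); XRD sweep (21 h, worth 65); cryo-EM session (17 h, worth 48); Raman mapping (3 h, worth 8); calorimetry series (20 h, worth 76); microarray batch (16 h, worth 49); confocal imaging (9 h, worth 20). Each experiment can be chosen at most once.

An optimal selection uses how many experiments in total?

4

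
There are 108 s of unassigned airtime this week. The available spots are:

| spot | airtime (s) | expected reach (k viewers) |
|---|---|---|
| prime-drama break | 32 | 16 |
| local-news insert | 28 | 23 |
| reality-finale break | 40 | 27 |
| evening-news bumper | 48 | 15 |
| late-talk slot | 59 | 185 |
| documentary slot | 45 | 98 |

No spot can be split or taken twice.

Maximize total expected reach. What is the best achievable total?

283

Late-talk slot + documentary slot uses 104 of the 108 s and totals 283.
Every other selection either busts 108 s or fails to beat 283.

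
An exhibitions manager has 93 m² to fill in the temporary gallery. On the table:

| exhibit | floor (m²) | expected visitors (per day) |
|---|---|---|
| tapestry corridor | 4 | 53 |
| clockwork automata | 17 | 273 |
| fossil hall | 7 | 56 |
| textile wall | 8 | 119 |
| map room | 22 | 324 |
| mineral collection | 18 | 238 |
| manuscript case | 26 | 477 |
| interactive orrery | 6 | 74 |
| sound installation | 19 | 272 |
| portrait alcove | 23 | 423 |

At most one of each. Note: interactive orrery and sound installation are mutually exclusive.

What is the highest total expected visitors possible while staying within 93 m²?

Clockwork automata + textile wall + manuscript case + sound installation + portrait alcove uses 93 of the 93 m² and totals 1564.
Runner-up tapestry corridor + clockwork automata + map room + manuscript case + portrait alcove tops out at 1550.

1564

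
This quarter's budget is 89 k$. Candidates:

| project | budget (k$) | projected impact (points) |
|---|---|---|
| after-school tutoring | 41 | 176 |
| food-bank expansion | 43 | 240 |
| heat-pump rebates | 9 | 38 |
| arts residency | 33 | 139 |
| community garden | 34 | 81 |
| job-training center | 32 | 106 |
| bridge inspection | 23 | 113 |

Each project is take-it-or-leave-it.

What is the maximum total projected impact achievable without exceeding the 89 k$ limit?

417

A density-first pass picks food-bank expansion + heat-pump rebates + bridge inspection — 391 at 75 k$.
Replace bridge inspection with arts residency: the trade gains 26 net, giving 417 at 85 k$.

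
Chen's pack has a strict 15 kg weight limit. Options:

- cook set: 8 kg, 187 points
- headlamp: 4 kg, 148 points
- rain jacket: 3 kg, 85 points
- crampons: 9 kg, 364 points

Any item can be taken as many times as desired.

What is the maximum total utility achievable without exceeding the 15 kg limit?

Taking the top-ratio items first gives headlamp + crampons for 512 (13 kg).
The 4 kg tied up in headlamp is better spent on 2×rain jacket — total rises to 534 (15 kg).
Nothing else within 15 kg beats 534.

534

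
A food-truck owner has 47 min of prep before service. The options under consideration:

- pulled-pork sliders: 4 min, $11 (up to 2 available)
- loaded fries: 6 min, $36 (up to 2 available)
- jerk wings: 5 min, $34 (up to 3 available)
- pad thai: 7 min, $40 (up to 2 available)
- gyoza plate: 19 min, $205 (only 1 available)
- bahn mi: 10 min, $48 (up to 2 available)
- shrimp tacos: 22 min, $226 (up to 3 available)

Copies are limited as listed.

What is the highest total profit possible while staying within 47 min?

467

Density check — gyoza plate 10.79, shrimp tacos 10.27, jerk wings 6.80 are the best per min.
Taking the top-ratio dishes first gives jerk wings + gyoza plate + shrimp tacos for 465 (46 min).
Dropping jerk wings frees 5 min; slotting in loaded fries (6 min) lifts the total to 467 at 47 min.
No other feasible combination exceeds 467.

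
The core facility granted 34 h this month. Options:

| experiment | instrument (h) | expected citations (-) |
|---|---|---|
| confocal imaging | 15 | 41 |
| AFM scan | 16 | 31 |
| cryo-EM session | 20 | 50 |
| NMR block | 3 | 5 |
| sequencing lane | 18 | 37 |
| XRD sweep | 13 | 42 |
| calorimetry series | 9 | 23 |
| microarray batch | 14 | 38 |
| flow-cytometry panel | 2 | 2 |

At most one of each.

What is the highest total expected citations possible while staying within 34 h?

92

The ratio heuristic lands on confocal imaging + NMR block + XRD sweep + flow-cytometry panel (90) but leaves 1 h idle.
Dropping confocal imaging and NMR block and flow-cytometry panel frees 20 h; slotting in cryo-EM session (20 h) lifts the total to 92 at 33 h.
Next best is confocal imaging + NMR block + XRD sweep + flow-cytometry panel at 90 (33 h) — short by 2.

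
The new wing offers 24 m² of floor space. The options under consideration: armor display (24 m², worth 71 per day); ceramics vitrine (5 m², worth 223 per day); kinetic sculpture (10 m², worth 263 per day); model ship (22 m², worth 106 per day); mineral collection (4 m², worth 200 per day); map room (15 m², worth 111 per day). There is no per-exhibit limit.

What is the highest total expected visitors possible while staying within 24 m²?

6×mineral collection uses 24 of the 24 m² and totals 1200.
No other feasible combination exceeds 1200.

1200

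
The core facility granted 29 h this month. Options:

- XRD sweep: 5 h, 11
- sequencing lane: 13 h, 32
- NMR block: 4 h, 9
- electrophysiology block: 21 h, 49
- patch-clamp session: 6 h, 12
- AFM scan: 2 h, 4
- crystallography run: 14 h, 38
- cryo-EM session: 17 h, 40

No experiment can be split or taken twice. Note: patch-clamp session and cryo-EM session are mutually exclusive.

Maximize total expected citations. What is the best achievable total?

74

Ranking by ratio (expected citations/h): crystallography run 2.71, sequencing lane 2.46, cryo-EM session 2.35, electrophysiology block 2.33.
Taking sequencing lane + AFM scan + crystallography run: 29 h used, 74 in expected citations.
That's the maximum — no feasible swap from here does better than 74.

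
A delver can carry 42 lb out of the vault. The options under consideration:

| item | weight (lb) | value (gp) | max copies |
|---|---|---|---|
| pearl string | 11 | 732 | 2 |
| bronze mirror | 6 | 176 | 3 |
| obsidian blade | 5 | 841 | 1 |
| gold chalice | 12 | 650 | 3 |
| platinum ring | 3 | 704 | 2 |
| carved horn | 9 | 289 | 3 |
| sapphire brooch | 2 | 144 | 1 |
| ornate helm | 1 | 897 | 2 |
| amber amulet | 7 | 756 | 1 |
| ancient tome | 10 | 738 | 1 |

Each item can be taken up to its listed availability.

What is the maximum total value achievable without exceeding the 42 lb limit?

6269

Greedy by ratio would take obsidian blade + 2×platinum ring + carved horn + sapphire brooch + 2×ornate helm + amber amulet + ancient tome: 41 lb used, total 5970.
Replace carved horn and sapphire brooch with pearl string: the trade gains 299 net, giving 6269 at 41 lb.
No other feasible combination exceeds 6269.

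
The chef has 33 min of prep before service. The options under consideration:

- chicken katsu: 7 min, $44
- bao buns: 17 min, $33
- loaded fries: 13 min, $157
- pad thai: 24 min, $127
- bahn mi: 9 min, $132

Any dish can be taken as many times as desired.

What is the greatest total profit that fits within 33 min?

421

A density-first pass picks 3×bahn mi — 396 at 27 min.
Dropping bahn mi frees 9 min; slotting in loaded fries (13 min) lifts the total to 421 at 31 min.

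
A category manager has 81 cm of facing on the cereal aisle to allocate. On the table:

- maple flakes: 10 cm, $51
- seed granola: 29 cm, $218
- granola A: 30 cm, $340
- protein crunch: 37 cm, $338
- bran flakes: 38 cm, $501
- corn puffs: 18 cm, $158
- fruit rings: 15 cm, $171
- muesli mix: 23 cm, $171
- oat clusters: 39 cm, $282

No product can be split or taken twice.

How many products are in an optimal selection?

Optimal total is 892.
For example maple flakes + granola A + bran flakes achieves it, using 78 cm.
All optima have 3 products.

3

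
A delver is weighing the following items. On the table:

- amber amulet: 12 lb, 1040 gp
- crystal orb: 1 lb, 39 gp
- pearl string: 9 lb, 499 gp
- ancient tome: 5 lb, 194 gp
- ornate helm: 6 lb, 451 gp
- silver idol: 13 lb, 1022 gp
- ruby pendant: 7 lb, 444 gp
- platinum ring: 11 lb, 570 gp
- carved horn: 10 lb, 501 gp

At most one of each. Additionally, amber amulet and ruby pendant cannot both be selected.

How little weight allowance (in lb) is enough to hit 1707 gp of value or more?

Look for the lowest-weight combination reaching 1707.
amber amulet + crystal orb + ancient tome + ornate helm: 1724 value at 24 lb.
No combination under 24 lb hits 1707.

24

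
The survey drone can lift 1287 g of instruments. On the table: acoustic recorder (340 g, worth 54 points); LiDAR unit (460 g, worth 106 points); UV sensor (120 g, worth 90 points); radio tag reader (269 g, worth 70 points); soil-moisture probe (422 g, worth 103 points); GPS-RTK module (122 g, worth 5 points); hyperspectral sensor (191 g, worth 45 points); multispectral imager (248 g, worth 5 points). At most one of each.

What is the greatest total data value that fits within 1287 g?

369

By data value per g: UV sensor 0.75, radio tag reader 0.26, soil-moisture probe 0.24 lead.
Taking the top-ratio sensors first gives UV sensor + radio tag reader + soil-moisture probe + GPS-RTK module + hyperspectral sensor for 313 (1124 g).
Dropping GPS-RTK module and hyperspectral sensor frees 313 g; slotting in LiDAR unit (460 g) lifts the total to 369 at 1271 g.
Next best is LiDAR unit + UV sensor + soil-moisture probe + hyperspectral sensor at 344 (1193 g) — short by 25.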